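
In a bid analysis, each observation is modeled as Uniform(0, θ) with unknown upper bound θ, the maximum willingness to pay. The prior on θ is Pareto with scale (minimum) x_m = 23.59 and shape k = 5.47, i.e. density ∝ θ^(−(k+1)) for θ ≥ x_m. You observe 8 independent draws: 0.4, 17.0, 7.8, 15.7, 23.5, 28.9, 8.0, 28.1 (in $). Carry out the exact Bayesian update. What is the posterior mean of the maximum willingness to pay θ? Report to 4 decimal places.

31.2176

A Pareto(scale x_m, shape k) prior on the upper bound θ of Uniform(0, θ) is conjugate: posterior is Pareto(max(x_m, max xᵢ), k + n).
Sample maximum = 28.9; prior scale x_m = 23.59 → posterior scale = max = 28.90.
Posterior shape = 5.47 + 8 = 13.47.
E[θ|data] = k·x_m/(k−1) = 13.47·28.90/12.47 = 31.2176.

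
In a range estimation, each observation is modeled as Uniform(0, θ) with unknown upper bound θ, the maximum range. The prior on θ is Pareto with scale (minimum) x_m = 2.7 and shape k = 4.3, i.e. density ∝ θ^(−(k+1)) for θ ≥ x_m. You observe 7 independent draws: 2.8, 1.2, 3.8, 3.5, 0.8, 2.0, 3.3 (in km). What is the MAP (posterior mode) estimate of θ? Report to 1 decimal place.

3.8

A Pareto(scale x_m, shape k) prior on the upper bound θ of Uniform(0, θ) is conjugate: posterior is Pareto(max(x_m, max xᵢ), k + n).
Sample maximum = 3.8; prior scale x_m = 2.7 → posterior scale = max = 3.8.
Posterior shape = 4.3 + 7 = 11.3.
The Pareto density is decreasing on [x_m, ∞), so the mode is x_m = 3.8.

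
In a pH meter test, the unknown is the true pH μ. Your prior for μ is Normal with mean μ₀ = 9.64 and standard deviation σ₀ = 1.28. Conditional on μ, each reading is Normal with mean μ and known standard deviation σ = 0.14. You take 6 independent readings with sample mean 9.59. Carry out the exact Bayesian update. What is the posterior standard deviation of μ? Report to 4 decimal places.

0.0571

For Normal data with known variance σ², a Normal(μ₀, σ₀²) prior on μ is conjugate. Posterior precision = 1/σ₀² + n/σ²; posterior mean is the precision-weighted average of μ₀ and x̄.
σ₀² = 1.28² = 1.6384, σ² = 0.14² = 0.0196; σ² + n·σ₀² = 0.0196 + 6·1.6384 = 9.85.
Posterior precision = 1/σ₀² + n/σ² = 1/1.6384 + 6/0.0196 = (σ² + n·σ₀²)/(σ₀²σ²) = 9.85/(1.6384·0.0196); posterior variance σₙ² = σ₀²σ²/(σ² + n·σ₀²) = 1.6384·0.0196/9.85 = 0.003260.
Posterior SD = √σₙ² = √(1.6384·0.0196/9.85) = 0.0571.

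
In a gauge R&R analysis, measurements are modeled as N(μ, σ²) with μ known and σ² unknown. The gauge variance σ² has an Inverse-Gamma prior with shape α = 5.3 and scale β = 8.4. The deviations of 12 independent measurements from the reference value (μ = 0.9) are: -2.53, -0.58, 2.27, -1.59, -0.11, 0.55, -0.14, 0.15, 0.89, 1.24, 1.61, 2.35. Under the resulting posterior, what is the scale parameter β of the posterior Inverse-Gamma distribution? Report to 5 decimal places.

21.00965

With known mean μ and an Inverse-Gamma(α, β) prior on σ², the Normal likelihood is conjugate: posterior is Inv-Gamma(α + n/2, β + Σ(xᵢ−μ)²/2).
Σ(xᵢ−μ)² = (-2.53)² + (-0.58)² + (2.27)² + (-1.59)² + (-0.11)² + (0.55)² + (-0.14)² + (0.15)² + (0.89)² + (1.24)² + (1.61)² + (2.35)² = 25.2193.
Posterior: Inv-Gamma(5.3 + 12/2, 8.4 + 25.2193/2) = Inv-Gamma(11.30, 21.00965).
Posterior β = 21.00965.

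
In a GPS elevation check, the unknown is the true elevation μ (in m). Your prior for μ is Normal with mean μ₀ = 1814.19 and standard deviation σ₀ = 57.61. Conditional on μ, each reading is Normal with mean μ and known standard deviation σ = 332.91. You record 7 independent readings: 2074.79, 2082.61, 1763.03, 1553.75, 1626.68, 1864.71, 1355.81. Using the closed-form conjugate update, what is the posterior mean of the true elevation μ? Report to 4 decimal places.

For Normal data with known variance σ², a Normal(μ₀, σ₀²) prior on μ is conjugate. Posterior precision = 1/σ₀² + n/σ²; posterior mean is the precision-weighted average of μ₀ and x̄.
Σxᵢ = 2074.79 + 2082.61 + 1763.03 + 1553.75 + 1626.68 + 1864.71 + 1355.81 = 12321.38, so n·x̄ = 12321.38.
σ₀² = 57.61² = 3318.9121, σ² = 332.91² = 110829.0681; σ² + n·σ₀² = 110829.0681 + 7·3318.9121 = 134061.4528.
Posterior mean = (μ₀/σ₀² + n·x̄/σ²)/(1/σ₀² + n/σ²) = (σ²·μ₀ + σ₀²·n·x̄)/(σ² + n·σ₀²) = (110829.0681·1814.19 + 3318.9121·12321.38)/134061.4528 = 241958564.227037/134061.4528 = 1804.8332.

1804.8332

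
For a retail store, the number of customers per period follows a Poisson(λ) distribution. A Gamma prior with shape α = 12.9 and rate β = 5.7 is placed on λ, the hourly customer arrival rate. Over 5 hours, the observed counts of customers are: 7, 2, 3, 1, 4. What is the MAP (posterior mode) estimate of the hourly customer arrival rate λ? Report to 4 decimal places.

2.7009

With a Gamma(shape α, rate β) prior, the Poisson likelihood is conjugate: the posterior is Gamma(α + ΣXᵢ, β + n).
Sum of counts S = 17 over n = 5 hours.
Posterior: Gamma(α+S, β+n) = Gamma(12.9+17, 5.7+5) = Gamma(29.9, 10.7).
Mode of Gamma(α,β) for α≥1 is (α−1)/β = 28.9/10.7 = 2.7009.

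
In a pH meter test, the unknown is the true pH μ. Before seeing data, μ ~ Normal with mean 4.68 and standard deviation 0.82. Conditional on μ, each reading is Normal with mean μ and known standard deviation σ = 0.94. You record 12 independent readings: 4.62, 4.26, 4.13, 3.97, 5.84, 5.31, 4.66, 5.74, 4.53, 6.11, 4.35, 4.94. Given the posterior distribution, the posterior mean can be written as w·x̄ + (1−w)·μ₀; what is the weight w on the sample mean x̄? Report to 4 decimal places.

0.9013

For Normal data with known variance σ², a Normal(μ₀, σ₀²) prior on μ is conjugate. Posterior precision = 1/σ₀² + n/σ²; posterior mean is the precision-weighted average of μ₀ and x̄.
σ₀² = 0.82² = 0.6724, σ² = 0.94² = 0.8836. Prior precision 1/σ₀² = 1/0.6724; data precision n/σ² = 12/0.8836.
w = (n/σ²)/(1/σ₀² + n/σ²) = n·σ₀²/(σ² + n·σ₀²) = 12·0.6724/(0.8836 + 12·0.6724) = 8.0688/8.9524 = 0.9013.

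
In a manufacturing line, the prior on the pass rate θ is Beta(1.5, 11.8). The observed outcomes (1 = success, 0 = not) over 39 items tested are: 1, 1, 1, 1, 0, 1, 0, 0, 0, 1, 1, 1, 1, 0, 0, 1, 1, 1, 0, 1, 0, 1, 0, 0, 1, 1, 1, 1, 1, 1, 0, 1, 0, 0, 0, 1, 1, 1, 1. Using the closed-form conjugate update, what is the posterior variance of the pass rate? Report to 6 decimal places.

0.004690

The Beta prior is conjugate to a Binomial/Bernoulli likelihood; the update adds successes to α and failures to β.
Posterior: Beta(α+k, β+n−k) = Beta(1.5+25, 11.8+14) = Beta(26.5, 25.8).
Var = αβ/((α+β)²(α+β+1)) = 26.5·25.8/(52.3²·53.3) = 0.004690.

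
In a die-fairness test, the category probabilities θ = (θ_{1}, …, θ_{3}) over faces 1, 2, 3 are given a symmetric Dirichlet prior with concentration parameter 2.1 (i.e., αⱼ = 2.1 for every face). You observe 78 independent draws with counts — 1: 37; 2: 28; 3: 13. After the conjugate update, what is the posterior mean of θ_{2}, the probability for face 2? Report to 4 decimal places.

The Dirichlet prior is conjugate to the Multinomial likelihood: each posterior αⱼ = prior αⱼ + observed count nⱼ.
Posterior concentration: (39.1, 30.1, 15.1), total = 84.3.
E[θ_{2}|data] = α_{2}/Σα = 30.1/84.3 = 0.3571.

0.3571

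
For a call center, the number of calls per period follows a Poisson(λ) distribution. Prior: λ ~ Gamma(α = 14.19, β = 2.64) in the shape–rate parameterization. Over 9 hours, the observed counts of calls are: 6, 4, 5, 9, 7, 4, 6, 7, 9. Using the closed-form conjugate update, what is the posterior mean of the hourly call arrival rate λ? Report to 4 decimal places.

With a Gamma(shape α, rate β) prior, the Poisson likelihood is conjugate: the posterior is Gamma(α + ΣXᵢ, β + n).
Sum of counts S = 57 over n = 9 hours.
Posterior: Gamma(α+S, β+n) = Gamma(14.19+57, 2.64+9) = Gamma(71.19, 11.64).
Posterior mean = α/β = 71.19/11.64 = 6.1160.

6.1160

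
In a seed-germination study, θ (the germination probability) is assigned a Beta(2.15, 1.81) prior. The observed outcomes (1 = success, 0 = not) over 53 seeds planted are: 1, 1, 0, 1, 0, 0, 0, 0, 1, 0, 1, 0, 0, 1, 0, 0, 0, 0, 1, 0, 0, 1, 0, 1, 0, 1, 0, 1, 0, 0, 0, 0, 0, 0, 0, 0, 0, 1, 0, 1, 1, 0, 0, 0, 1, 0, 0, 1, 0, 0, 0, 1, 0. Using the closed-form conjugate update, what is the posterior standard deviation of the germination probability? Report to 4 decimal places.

The Beta prior is conjugate to a Binomial/Bernoulli likelihood; the update adds successes to α and failures to β.
Posterior: Beta(α+k, β+n−k) = Beta(2.15+17, 1.81+36) = Beta(19.15, 37.81).
Var = αβ/((α+β)²(α+β+1)) = 19.15·37.81/(56.96²·57.96) = 0.00385041; SD = √0.00385041 = 0.0621.

0.0621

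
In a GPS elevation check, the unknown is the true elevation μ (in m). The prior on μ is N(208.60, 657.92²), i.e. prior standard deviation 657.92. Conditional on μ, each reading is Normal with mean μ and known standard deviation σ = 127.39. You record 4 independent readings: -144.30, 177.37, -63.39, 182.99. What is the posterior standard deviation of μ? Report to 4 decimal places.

63.3986

For Normal data with known variance σ², a Normal(μ₀, σ₀²) prior on μ is conjugate. Posterior precision = 1/σ₀² + n/σ²; posterior mean is the precision-weighted average of μ₀ and x̄.
σ₀² = 657.92² = 432858.7264, σ² = 127.39² = 16228.2121; σ² + n·σ₀² = 16228.2121 + 4·432858.7264 = 1747663.1177.
Posterior precision = 1/σ₀² + n/σ² = 1/432858.7264 + 4/16228.2121 = (σ² + n·σ₀²)/(σ₀²σ²) = 1747663.1177/(432858.7264·16228.2121); posterior variance σₙ² = σ₀²σ²/(σ² + n·σ₀²) = 432858.7264·16228.2121/1747663.1177 = 4019.380595.
Posterior SD = √σₙ² = √(432858.7264·16228.2121/1747663.1177) = 63.3986.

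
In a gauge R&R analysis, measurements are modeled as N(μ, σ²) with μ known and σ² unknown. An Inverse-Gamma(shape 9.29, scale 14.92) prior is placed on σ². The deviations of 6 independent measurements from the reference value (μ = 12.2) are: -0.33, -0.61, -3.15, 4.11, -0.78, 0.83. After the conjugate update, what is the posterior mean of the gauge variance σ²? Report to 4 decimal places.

2.5878

With known mean μ and an Inverse-Gamma(α, β) prior on σ², the Normal likelihood is conjugate: posterior is Inv-Gamma(α + n/2, β + Σ(xᵢ−μ)²/2).
Σ(xᵢ−μ)² = (-0.33)² + (-0.61)² + (-3.15)² + (4.11)² + (-0.78)² + (0.83)² = 28.5929.
Posterior: Inv-Gamma(9.29 + 6/2, 14.92 + 28.5929/2) = Inv-Gamma(12.29, 29.21645).
E[σ²|data] = β/(α−1) = 29.21645/11.29 = 2.5878.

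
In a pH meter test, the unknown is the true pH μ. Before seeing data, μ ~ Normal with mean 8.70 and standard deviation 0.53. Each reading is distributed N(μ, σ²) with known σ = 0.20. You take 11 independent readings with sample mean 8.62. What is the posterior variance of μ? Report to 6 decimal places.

0.003590

For Normal data with known variance σ², a Normal(μ₀, σ₀²) prior on μ is conjugate. Posterior precision = 1/σ₀² + n/σ²; posterior mean is the precision-weighted average of μ₀ and x̄.
σ₀² = 0.53² = 0.2809, σ² = 0.20² = 0.04; σ² + n·σ₀² = 0.04 + 11·0.2809 = 3.1299.
Posterior precision = 1/σ₀² + n/σ² = 1/0.2809 + 11/0.04 = (σ² + n·σ₀²)/(σ₀²σ²) = 3.1299/(0.2809·0.04); posterior variance σₙ² = σ₀²σ²/(σ² + n·σ₀²) = 0.2809·0.04/3.1299 = 0.003590.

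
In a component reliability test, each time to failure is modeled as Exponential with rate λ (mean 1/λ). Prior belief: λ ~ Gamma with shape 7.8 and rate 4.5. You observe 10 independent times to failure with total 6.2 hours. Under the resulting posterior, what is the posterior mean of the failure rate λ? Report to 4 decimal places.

1.6636

With a Gamma(shape α, rate β) prior on the exponential rate λ, the posterior after n observations with total T = Σxᵢ is Gamma(α+n, β+T).
Posterior: Gamma(7.8+10, 4.5+6.2) = Gamma(17.8, 10.7).
Posterior mean of λ = α/β = 17.8/10.7 = 1.6636.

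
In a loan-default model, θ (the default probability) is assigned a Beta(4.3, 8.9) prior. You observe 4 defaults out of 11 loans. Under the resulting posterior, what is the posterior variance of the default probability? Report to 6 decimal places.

The Beta prior is conjugate to a Binomial/Bernoulli likelihood; the update adds successes to α and failures to β.
Posterior: Beta(α+k, β+n−k) = Beta(4.3+4, 8.9+7) = Beta(8.3, 15.9).
Var = αβ/((α+β)²(α+β+1)) = 8.3·15.9/(24.2²·25.2) = 0.008942.

0.008942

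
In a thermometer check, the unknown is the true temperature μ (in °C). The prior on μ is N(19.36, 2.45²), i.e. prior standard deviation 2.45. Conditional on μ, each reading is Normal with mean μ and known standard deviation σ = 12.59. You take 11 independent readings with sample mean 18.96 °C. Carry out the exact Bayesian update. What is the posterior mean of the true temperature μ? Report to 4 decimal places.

19.2424

For Normal data with known variance σ², a Normal(μ₀, σ₀²) prior on μ is conjugate. Posterior precision = 1/σ₀² + n/σ²; posterior mean is the precision-weighted average of μ₀ and x̄.
n·x̄ = 11·18.96 = 208.56.
σ₀² = 2.45² = 6.0025, σ² = 12.59² = 158.5081; σ² + n·σ₀² = 158.5081 + 11·6.0025 = 224.5356.
Posterior mean = (μ₀/σ₀² + n·x̄/σ²)/(1/σ₀² + n/σ²) = (σ²·μ₀ + σ₀²·n·x̄)/(σ² + n·σ₀²) = (158.5081·19.36 + 6.0025·208.56)/224.5356 = 4320.598216/224.5356 = 19.2424.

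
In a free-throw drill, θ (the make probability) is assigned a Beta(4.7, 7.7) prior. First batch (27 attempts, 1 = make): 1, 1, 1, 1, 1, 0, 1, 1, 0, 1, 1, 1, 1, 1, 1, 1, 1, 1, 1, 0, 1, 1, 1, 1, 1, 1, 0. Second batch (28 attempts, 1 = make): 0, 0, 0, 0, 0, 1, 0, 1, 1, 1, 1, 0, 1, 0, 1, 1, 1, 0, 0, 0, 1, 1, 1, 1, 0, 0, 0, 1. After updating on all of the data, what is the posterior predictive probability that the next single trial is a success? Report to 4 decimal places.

0.6187

The Beta prior is conjugate to a Binomial/Bernoulli likelihood; the update adds successes to α and failures to β.
After batch 1: Beta(4.7+23, 7.7+4) = Beta(27.7, 11.7).
After batch 2: Beta(27.7+14, 11.7+14) = Beta(41.7, 25.7).
For a single future Bernoulli trial, P(success | data) = α/(α+β) = 0.6187.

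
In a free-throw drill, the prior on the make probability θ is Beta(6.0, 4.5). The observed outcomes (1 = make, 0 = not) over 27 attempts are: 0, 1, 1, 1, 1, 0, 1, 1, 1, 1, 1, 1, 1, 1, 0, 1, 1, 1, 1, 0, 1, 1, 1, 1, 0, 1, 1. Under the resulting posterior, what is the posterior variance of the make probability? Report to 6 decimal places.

The Beta prior is conjugate to a Binomial/Bernoulli likelihood; the update adds successes to α and failures to β.
Posterior: Beta(α+k, β+n−k) = Beta(6.0+22, 4.5+5) = Beta(28.0, 9.5).
Var = αβ/((α+β)²(α+β+1)) = 28.0·9.5/(37.5²·38.5) = 0.004913.

0.004913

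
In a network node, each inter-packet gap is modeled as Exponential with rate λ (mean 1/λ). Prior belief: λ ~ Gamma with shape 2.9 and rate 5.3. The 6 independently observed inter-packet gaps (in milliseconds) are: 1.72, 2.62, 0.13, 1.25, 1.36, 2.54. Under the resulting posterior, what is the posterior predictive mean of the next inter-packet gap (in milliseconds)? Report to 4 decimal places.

1.8886

With a Gamma(shape α, rate β) prior on the exponential rate λ, the posterior after n observations with total T = Σxᵢ is Gamma(α+n, β+T).
Sum of observations T = 9.62 milliseconds; n = 6.
Posterior: Gamma(2.9+6, 5.3+9.62) = Gamma(8.9, 14.92).
The predictive distribution for the next observation is Lomax; its mean is β/(α−1) = 14.92/7.9 = 1.8886.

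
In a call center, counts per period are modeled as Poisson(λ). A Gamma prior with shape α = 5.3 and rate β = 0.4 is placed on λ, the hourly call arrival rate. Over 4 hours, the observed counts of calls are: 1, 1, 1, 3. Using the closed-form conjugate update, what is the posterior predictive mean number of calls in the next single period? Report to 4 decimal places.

2.5682

With a Gamma(shape α, rate β) prior, the Poisson likelihood is conjugate: the posterior is Gamma(α + ΣXᵢ, β + n).
Sum of counts S = 6 over n = 4 hours.
Posterior: Gamma(α+S, β+n) = Gamma(5.3+6, 0.4+4) = Gamma(11.3, 4.4).
The predictive distribution for one future period is NegBinom with mean α/β = 2.5682.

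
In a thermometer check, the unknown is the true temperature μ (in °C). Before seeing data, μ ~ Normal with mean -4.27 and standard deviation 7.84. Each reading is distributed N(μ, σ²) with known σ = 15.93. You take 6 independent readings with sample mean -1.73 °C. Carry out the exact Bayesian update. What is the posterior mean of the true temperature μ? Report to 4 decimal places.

For Normal data with known variance σ², a Normal(μ₀, σ₀²) prior on μ is conjugate. Posterior precision = 1/σ₀² + n/σ²; posterior mean is the precision-weighted average of μ₀ and x̄.
n·x̄ = 6·(-1.73) = -10.38.
σ₀² = 7.84² = 61.4656, σ² = 15.93² = 253.7649; σ² + n·σ₀² = 253.7649 + 6·61.4656 = 622.5585.
Posterior mean = (μ₀/σ₀² + n·x̄/σ²)/(1/σ₀² + n/σ²) = (σ²·μ₀ + σ₀²·n·x̄)/(σ² + n·σ₀²) = (253.7649·(-4.27) + 61.4656·(-10.38))/622.5585 = -1721.589051/622.5585 = -2.7653.

-2.7653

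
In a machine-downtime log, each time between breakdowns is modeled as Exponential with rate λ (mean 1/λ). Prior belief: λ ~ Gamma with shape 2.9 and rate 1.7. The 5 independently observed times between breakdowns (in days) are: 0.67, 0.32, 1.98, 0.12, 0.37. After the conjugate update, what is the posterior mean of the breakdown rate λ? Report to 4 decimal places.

With a Gamma(shape α, rate β) prior on the exponential rate λ, the posterior after n observations with total T = Σxᵢ is Gamma(α+n, β+T).
Sum of observations T = 3.46 days; n = 5.
Posterior: Gamma(2.9+5, 1.7+3.46) = Gamma(7.9, 5.16).
Posterior mean of λ = α/β = 7.9/5.16 = 1.5310.

1.5310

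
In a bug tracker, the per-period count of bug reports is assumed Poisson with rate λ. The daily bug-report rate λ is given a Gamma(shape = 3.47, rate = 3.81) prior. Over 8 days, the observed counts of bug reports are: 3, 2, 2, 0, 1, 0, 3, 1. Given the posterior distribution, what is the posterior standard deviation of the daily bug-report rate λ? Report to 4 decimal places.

0.3330

With a Gamma(shape α, rate β) prior, the Poisson likelihood is conjugate: the posterior is Gamma(α + ΣXᵢ, β + n).
Sum of counts S = 12 over n = 8 days.
Posterior: Gamma(α+S, β+n) = Gamma(3.47+12, 3.81+8) = Gamma(15.47, 11.81).
SD = √α/β = √15.47/11.81 = 0.3330.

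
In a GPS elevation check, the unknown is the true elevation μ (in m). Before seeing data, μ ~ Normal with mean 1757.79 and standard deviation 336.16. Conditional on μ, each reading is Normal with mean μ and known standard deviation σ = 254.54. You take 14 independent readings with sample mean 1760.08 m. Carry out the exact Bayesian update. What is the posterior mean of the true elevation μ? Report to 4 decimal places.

For Normal data with known variance σ², a Normal(μ₀, σ₀²) prior on μ is conjugate. Posterior precision = 1/σ₀² + n/σ²; posterior mean is the precision-weighted average of μ₀ and x̄.
n·x̄ = 14·1760.08 = 24641.12.
σ₀² = 336.16² = 113003.5456, σ² = 254.54² = 64790.6116; σ² + n·σ₀² = 64790.6116 + 14·113003.5456 = 1646840.25.
Posterior mean = (μ₀/σ₀² + n·x̄/σ²)/(1/σ₀² + n/σ²) = (σ²·μ₀ + σ₀²·n·x̄)/(σ² + n·σ₀²) = (64790.6116·1757.79 + 113003.5456·24641.12)/1646840.25 = 2898422216.719436/1646840.25 = 1759.9899.

1759.9899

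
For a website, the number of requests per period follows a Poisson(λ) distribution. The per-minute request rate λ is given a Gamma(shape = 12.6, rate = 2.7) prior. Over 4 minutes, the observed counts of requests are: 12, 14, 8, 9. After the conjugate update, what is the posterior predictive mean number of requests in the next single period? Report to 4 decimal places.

With a Gamma(shape α, rate β) prior, the Poisson likelihood is conjugate: the posterior is Gamma(α + ΣXᵢ, β + n).
Sum of counts S = 43 over n = 4 minutes.
Posterior: Gamma(α+S, β+n) = Gamma(12.6+43, 2.7+4) = Gamma(55.6, 6.7).
The predictive distribution for one future period is NegBinom with mean α/β = 8.2985.

8.2985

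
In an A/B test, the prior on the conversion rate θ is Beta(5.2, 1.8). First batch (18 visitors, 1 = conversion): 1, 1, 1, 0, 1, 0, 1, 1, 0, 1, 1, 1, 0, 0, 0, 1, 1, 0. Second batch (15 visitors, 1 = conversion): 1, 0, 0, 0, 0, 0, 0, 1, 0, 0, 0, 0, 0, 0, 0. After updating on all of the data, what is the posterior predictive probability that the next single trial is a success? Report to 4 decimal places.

0.4550

The Beta prior is conjugate to a Binomial/Bernoulli likelihood; the update adds successes to α and failures to β.
After batch 1: Beta(5.2+11, 1.8+7) = Beta(16.2, 8.8).
After batch 2: Beta(16.2+2, 8.8+13) = Beta(18.2, 21.8).
For a single future Bernoulli trial, P(success | data) = α/(α+β) = 0.4550.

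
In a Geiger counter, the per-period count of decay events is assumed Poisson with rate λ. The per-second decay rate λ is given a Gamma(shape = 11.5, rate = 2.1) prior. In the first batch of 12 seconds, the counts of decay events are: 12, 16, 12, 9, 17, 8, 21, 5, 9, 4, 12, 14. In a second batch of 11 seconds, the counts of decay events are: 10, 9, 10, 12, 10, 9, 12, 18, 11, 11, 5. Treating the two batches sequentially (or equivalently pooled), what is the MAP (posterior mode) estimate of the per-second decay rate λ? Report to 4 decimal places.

With a Gamma(shape α, rate β) prior, the Poisson likelihood is conjugate: the posterior is Gamma(α + ΣXᵢ, β + n).
Batch 1: sum of counts S = 139 over n = 12 seconds.
After batch 1: Gamma(α+S, β+n) = Gamma(11.5+139, 2.1+12) = Gamma(150.5, 14.1).
Batch 2: sum of counts S = 117 over n = 11 seconds.
After batch 2: Gamma(α+S, β+n) = Gamma(150.5+117, 14.1+11) = Gamma(267.5, 25.1).
Mode of Gamma(α,β) for α≥1 is (α−1)/β = 266.5/25.1 = 10.6175.

10.6175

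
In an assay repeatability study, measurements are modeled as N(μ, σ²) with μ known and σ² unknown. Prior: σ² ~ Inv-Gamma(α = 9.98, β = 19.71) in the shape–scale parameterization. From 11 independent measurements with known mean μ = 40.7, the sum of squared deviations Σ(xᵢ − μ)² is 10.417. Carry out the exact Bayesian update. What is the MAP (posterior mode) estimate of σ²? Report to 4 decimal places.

With known mean μ and an Inverse-Gamma(α, β) prior on σ², the Normal likelihood is conjugate: posterior is Inv-Gamma(α + n/2, β + Σ(xᵢ−μ)²/2).
Posterior: Inv-Gamma(9.98 + 11/2, 19.71 + 10.417/2) = Inv-Gamma(15.48, 24.9185).
Mode = β/(α+1) = 24.9185/16.48 = 1.5120.

1.5120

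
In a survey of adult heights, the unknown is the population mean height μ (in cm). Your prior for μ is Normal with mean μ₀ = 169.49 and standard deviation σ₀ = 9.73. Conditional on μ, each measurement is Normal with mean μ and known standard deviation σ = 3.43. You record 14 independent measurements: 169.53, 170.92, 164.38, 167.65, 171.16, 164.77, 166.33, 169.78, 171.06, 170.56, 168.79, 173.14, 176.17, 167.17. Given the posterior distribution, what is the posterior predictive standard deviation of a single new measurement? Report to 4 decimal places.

3.5493

For Normal data with known variance σ², a Normal(μ₀, σ₀²) prior on μ is conjugate. Posterior precision = 1/σ₀² + n/σ²; posterior mean is the precision-weighted average of μ₀ and x̄.
σ₀² = 9.73² = 94.6729, σ² = 3.43² = 11.7649; σ² + n·σ₀² = 11.7649 + 14·94.6729 = 1337.1855.
Posterior precision = 1/σ₀² + n/σ² = 1/94.6729 + 14/11.7649 = (σ² + n·σ₀²)/(σ₀²σ²) = 1337.1855/(94.6729·11.7649); posterior variance σₙ² = σ₀²σ²/(σ² + n·σ₀²) = 94.6729·11.7649/1337.1855 = 0.832956.
Predictive variance for one new observation = σₙ² + σ² = 94.6729·11.7649/1337.1855 + 11.7649 = σ²·(σ₀² + 1337.1855)/1337.1855 = 11.7649·1431.8584/1337.1855 = 12.597856; SD = √(11.7649·1431.8584/1337.1855) = 3.5493.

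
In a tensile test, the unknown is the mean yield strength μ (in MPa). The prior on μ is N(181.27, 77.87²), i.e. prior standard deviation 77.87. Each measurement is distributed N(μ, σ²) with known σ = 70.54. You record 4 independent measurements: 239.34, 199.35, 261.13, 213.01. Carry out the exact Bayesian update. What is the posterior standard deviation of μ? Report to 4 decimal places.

32.1281

For Normal data with known variance σ², a Normal(μ₀, σ₀²) prior on μ is conjugate. Posterior precision = 1/σ₀² + n/σ²; posterior mean is the precision-weighted average of μ₀ and x̄.
σ₀² = 77.87² = 6063.7369, σ² = 70.54² = 4975.8916; σ² + n·σ₀² = 4975.8916 + 4·6063.7369 = 29230.8392.
Posterior precision = 1/σ₀² + n/σ² = 1/6063.7369 + 4/4975.8916 = (σ² + n·σ₀²)/(σ₀²σ²) = 29230.8392/(6063.7369·4975.8916); posterior variance σₙ² = σ₀²σ²/(σ² + n·σ₀²) = 6063.7369·4975.8916/29230.8392 = 1032.214549.
Posterior SD = √σₙ² = √(6063.7369·4975.8916/29230.8392) = 32.1281.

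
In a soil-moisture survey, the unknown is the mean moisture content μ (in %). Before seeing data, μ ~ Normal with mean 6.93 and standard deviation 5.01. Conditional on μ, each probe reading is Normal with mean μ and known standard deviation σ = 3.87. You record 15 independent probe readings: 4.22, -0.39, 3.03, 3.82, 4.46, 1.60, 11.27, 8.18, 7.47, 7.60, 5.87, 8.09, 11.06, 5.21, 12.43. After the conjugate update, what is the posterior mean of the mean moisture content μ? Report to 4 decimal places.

For Normal data with known variance σ², a Normal(μ₀, σ₀²) prior on μ is conjugate. Posterior precision = 1/σ₀² + n/σ²; posterior mean is the precision-weighted average of μ₀ and x̄.
Σxᵢ = 4.22 + (-0.39) + 3.03 + 3.82 + 4.46 + 1.60 + 11.27 + 8.18 + 7.47 + 7.60 + 5.87 + 8.09 + 11.06 + 5.21 + 12.43 = 93.92, so n·x̄ = 93.92.
σ₀² = 5.01² = 25.1001, σ² = 3.87² = 14.9769; σ² + n·σ₀² = 14.9769 + 15·25.1001 = 391.4784.
Posterior mean = (μ₀/σ₀² + n·x̄/σ²)/(1/σ₀² + n/σ²) = (σ²·μ₀ + σ₀²·n·x̄)/(σ² + n·σ₀²) = (14.9769·6.93 + 25.1001·93.92)/391.4784 = 2461.191309/391.4784 = 6.2869.

6.2869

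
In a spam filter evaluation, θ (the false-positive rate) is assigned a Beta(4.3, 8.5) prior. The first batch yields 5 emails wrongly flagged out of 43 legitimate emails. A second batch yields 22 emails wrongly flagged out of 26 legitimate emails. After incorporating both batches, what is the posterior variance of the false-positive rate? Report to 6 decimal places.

0.002853

The Beta prior is conjugate to a Binomial/Bernoulli likelihood; the update adds successes to α and failures to β.
After batch 1: Beta(4.3+5, 8.5+38) = Beta(9.3, 46.5).
After batch 2: Beta(9.3+22, 46.5+4) = Beta(31.3, 50.5).
Var = αβ/((α+β)²(α+β+1)) = 31.3·50.5/(81.8²·82.8) = 0.002853.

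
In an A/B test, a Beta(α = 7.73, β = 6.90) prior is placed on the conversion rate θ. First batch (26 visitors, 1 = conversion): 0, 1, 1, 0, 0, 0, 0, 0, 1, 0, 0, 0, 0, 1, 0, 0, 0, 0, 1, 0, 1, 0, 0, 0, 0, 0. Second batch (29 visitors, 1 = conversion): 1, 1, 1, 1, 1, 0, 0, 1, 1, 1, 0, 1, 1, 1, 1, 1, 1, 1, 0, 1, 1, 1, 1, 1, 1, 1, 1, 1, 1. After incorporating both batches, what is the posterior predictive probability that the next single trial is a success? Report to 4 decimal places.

0.5562

The Beta prior is conjugate to a Binomial/Bernoulli likelihood; the update adds successes to α and failures to β.
After batch 1: Beta(7.73+6, 6.90+20) = Beta(13.73, 26.90).
After batch 2: Beta(13.73+25, 26.90+4) = Beta(38.73, 30.90).
For a single future Bernoulli trial, P(success | data) = α/(α+β) = 0.5562.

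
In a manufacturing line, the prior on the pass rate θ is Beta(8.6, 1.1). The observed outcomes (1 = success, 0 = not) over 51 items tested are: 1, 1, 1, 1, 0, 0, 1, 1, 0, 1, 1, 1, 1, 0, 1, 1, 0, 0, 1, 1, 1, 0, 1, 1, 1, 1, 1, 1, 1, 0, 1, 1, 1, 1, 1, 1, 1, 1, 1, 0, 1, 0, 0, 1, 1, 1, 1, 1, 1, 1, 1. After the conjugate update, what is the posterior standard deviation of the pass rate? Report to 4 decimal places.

The Beta prior is conjugate to a Binomial/Bernoulli likelihood; the update adds successes to α and failures to β.
Posterior: Beta(α+k, β+n−k) = Beta(8.6+40, 1.1+11) = Beta(48.6, 12.1).
Var = αβ/((α+β)²(α+β+1)) = 48.6·12.1/(60.7²·61.7) = 0.00258678; SD = √0.00258678 = 0.0509.

0.0509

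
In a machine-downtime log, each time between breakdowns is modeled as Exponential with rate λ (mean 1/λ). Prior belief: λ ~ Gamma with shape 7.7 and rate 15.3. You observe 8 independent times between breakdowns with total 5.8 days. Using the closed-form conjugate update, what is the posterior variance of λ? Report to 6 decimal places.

With a Gamma(shape α, rate β) prior on the exponential rate λ, the posterior after n observations with total T = Σxᵢ is Gamma(α+n, β+T).
Posterior: Gamma(7.7+8, 15.3+5.8) = Gamma(15.7, 21.1).
Var = α/β² = 0.035264.

0.035264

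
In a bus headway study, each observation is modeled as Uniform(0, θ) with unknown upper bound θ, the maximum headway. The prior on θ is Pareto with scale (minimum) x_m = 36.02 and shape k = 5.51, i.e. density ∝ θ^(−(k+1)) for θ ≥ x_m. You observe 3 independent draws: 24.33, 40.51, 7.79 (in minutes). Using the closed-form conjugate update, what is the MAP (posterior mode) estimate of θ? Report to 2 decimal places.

40.51

A Pareto(scale x_m, shape k) prior on the upper bound θ of Uniform(0, θ) is conjugate: posterior is Pareto(max(x_m, max xᵢ), k + n).
Sample maximum = 40.51; prior scale x_m = 36.02 → posterior scale = max = 40.51.
Posterior shape = 5.51 + 3 = 8.51.
The Pareto density is decreasing on [x_m, ∞), so the mode is x_m = 40.51.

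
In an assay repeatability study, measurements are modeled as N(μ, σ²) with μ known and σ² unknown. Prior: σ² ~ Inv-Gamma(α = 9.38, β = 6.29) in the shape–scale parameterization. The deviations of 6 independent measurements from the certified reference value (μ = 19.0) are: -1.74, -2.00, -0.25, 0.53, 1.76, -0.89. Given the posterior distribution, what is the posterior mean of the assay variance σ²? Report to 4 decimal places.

1.0475

With known mean μ and an Inverse-Gamma(α, β) prior on σ², the Normal likelihood is conjugate: posterior is Inv-Gamma(α + n/2, β + Σ(xᵢ−μ)²/2).
Σ(xᵢ−μ)² = (-1.74)² + (-2.00)² + (-0.25)² + (0.53)² + (1.76)² + (-0.89)² = 11.2607.
Posterior: Inv-Gamma(9.38 + 6/2, 6.29 + 11.2607/2) = Inv-Gamma(12.38, 11.92035).
E[σ²|data] = β/(α−1) = 11.92035/11.38 = 1.0475.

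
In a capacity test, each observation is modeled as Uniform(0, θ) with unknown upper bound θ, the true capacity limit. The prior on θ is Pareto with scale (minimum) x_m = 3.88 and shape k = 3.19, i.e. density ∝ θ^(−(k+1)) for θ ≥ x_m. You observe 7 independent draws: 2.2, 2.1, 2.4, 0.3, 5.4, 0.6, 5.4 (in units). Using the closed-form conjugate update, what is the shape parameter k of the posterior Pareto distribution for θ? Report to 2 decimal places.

10.19

A Pareto(scale x_m, shape k) prior on the upper bound θ of Uniform(0, θ) is conjugate: posterior is Pareto(max(x_m, max xᵢ), k + n).
Sample maximum = 5.4; prior scale x_m = 3.88 → posterior scale = max = 5.40.
Posterior shape = 3.19 + 7 = 10.19.
Posterior shape k = 10.19.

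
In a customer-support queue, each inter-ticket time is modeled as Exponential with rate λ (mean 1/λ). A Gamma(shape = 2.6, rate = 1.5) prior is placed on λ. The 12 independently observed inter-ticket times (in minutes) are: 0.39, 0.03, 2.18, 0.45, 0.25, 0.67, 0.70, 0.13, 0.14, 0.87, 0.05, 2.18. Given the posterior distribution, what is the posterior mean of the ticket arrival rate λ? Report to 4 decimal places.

With a Gamma(shape α, rate β) prior on the exponential rate λ, the posterior after n observations with total T = Σxᵢ is Gamma(α+n, β+T).
Sum of observations T = 8.04 minutes; n = 12.
Posterior: Gamma(2.6+12, 1.5+8.04) = Gamma(14.6, 9.54).
Posterior mean of λ = α/β = 14.6/9.54 = 1.5304.

1.5304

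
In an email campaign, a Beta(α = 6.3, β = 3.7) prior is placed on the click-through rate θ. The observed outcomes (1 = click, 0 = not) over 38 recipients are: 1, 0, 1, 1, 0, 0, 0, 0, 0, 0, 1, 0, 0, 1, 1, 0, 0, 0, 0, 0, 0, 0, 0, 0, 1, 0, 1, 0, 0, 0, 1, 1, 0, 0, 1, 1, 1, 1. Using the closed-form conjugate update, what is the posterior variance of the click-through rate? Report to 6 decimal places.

The Beta prior is conjugate to a Binomial/Bernoulli likelihood; the update adds successes to α and failures to β.
Posterior: Beta(α+k, β+n−k) = Beta(6.3+14, 3.7+24) = Beta(20.3, 27.7).
Var = αβ/((α+β)²(α+β+1)) = 20.3·27.7/(48.0²·49.0) = 0.004981.

0.004981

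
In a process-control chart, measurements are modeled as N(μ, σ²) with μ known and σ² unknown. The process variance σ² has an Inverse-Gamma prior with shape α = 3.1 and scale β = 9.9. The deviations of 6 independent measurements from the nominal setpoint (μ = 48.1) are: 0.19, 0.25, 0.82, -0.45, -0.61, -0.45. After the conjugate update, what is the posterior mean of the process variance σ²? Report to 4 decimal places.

With known mean μ and an Inverse-Gamma(α, β) prior on σ², the Normal likelihood is conjugate: posterior is Inv-Gamma(α + n/2, β + Σ(xᵢ−μ)²/2).
Σ(xᵢ−μ)² = (0.19)² + (0.25)² + (0.82)² + (-0.45)² + (-0.61)² + (-0.45)² = 1.5481.
Posterior: Inv-Gamma(3.1 + 6/2, 9.9 + 1.5481/2) = Inv-Gamma(6.10, 10.67405).
E[σ²|data] = β/(α−1) = 10.67405/5.10 = 2.0930.

2.0930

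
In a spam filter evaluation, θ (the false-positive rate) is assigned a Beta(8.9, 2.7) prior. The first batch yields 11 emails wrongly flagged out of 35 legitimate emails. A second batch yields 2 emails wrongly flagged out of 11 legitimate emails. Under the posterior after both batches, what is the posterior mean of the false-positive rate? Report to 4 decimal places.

0.3802

The Beta prior is conjugate to a Binomial/Bernoulli likelihood; the update adds successes to α and failures to β.
After batch 1: Beta(8.9+11, 2.7+24) = Beta(19.9, 26.7).
After batch 2: Beta(19.9+2, 26.7+9) = Beta(21.9, 35.7).
Posterior mean = α/(α+β) = 21.9/57.6 = 0.3802.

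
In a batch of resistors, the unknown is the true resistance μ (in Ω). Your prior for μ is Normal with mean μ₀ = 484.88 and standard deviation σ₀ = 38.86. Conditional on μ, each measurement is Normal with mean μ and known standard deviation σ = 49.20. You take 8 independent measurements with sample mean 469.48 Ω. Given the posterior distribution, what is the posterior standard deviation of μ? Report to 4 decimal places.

For Normal data with known variance σ², a Normal(μ₀, σ₀²) prior on μ is conjugate. Posterior precision = 1/σ₀² + n/σ²; posterior mean is the precision-weighted average of μ₀ and x̄.
σ₀² = 38.86² = 1510.0996, σ² = 49.20² = 2420.64; σ² + n·σ₀² = 2420.64 + 8·1510.0996 = 14501.4368.
Posterior precision = 1/σ₀² + n/σ² = 1/1510.0996 + 8/2420.64 = (σ² + n·σ₀²)/(σ₀²σ²) = 14501.4368/(1510.0996·2420.64); posterior variance σₙ² = σ₀²σ²/(σ² + n·σ₀²) = 1510.0996·2420.64/14501.4368 = 252.072091.
Posterior SD = √σₙ² = √(1510.0996·2420.64/14501.4368) = 15.8768.

15.8768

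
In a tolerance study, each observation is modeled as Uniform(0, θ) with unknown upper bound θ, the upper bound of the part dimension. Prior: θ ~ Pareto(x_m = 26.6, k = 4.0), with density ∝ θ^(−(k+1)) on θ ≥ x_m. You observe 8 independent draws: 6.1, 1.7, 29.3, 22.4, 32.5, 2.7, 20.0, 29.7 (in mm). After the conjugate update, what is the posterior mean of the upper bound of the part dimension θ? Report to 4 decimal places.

35.4545

A Pareto(scale x_m, shape k) prior on the upper bound θ of Uniform(0, θ) is conjugate: posterior is Pareto(max(x_m, max xᵢ), k + n).
Sample maximum = 32.5; prior scale x_m = 26.6 → posterior scale = max = 32.5.
Posterior shape = 4.0 + 8 = 12.0.
E[θ|data] = k·x_m/(k−1) = 12.0·32.5/11.0 = 35.4545.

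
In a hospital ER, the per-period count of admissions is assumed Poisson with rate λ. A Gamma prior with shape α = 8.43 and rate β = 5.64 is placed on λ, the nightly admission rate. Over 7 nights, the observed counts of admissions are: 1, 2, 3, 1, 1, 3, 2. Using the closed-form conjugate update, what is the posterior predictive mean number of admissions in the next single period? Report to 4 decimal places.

1.6954

With a Gamma(shape α, rate β) prior, the Poisson likelihood is conjugate: the posterior is Gamma(α + ΣXᵢ, β + n).
Sum of counts S = 13 over n = 7 nights.
Posterior: Gamma(α+S, β+n) = Gamma(8.43+13, 5.64+7) = Gamma(21.43, 12.64).
The predictive distribution for one future period is NegBinom with mean α/β = 1.6954.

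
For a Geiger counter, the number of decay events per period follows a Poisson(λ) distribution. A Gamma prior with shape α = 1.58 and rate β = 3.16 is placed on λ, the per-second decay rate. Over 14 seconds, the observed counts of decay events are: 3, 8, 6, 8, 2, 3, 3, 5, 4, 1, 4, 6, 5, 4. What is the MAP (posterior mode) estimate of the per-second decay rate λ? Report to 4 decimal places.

With a Gamma(shape α, rate β) prior, the Poisson likelihood is conjugate: the posterior is Gamma(α + ΣXᵢ, β + n).
Sum of counts S = 62 over n = 14 seconds.
Posterior: Gamma(α+S, β+n) = Gamma(1.58+62, 3.16+14) = Gamma(63.58, 17.16).
Mode of Gamma(α,β) for α≥1 is (α−1)/β = 62.58/17.16 = 3.6469.

3.6469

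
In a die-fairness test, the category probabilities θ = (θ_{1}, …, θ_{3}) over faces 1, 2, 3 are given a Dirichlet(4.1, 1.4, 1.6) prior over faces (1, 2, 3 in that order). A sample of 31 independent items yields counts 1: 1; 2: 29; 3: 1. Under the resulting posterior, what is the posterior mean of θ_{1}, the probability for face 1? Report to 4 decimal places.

The Dirichlet prior is conjugate to the Multinomial likelihood: each posterior αⱼ = prior αⱼ + observed count nⱼ.
Posterior concentration: (5.1, 30.4, 2.6), total = 38.1.
E[θ_{1}|data] = α_{1}/Σα = 5.1/38.1 = 0.1339.

0.1339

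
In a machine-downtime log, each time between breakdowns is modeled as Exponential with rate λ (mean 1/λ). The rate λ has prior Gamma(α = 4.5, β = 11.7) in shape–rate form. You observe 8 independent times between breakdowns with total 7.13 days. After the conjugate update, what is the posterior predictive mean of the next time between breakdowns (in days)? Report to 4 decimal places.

1.6374

With a Gamma(shape α, rate β) prior on the exponential rate λ, the posterior after n observations with total T = Σxᵢ is Gamma(α+n, β+T).
Posterior: Gamma(4.5+8, 11.7+7.13) = Gamma(12.5, 18.83).
The predictive distribution for the next observation is Lomax; its mean is β/(α−1) = 18.83/11.5 = 1.6374.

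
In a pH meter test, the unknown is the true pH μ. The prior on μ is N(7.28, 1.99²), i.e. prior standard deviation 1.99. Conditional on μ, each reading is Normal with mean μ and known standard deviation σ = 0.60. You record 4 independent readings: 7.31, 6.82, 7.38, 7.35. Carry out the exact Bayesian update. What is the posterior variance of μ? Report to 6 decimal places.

0.088000

For Normal data with known variance σ², a Normal(μ₀, σ₀²) prior on μ is conjugate. Posterior precision = 1/σ₀² + n/σ²; posterior mean is the precision-weighted average of μ₀ and x̄.
σ₀² = 1.99² = 3.9601, σ² = 0.60² = 0.36; σ² + n·σ₀² = 0.36 + 4·3.9601 = 16.2004.
Posterior precision = 1/σ₀² + n/σ² = 1/3.9601 + 4/0.36 = (σ² + n·σ₀²)/(σ₀²σ²) = 16.2004/(3.9601·0.36); posterior variance σₙ² = σ₀²σ²/(σ² + n·σ₀²) = 3.9601·0.36/16.2004 = 0.088000.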